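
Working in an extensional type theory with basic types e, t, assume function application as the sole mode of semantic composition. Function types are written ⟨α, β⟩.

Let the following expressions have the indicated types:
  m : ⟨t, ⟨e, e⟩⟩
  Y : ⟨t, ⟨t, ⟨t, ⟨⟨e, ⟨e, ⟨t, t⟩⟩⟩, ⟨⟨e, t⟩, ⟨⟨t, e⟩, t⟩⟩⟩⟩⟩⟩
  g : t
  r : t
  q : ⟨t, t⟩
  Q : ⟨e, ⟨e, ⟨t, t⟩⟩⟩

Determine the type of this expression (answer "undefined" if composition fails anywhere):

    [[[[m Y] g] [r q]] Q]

[m Y]: ⟨t, ⟨e, e⟩⟩ with ⟨t, ⟨t, ⟨t, ⟨⟨e, ⟨e, ⟨t, t⟩⟩⟩, ⟨⟨e, t⟩, ⟨⟨t, e⟩, t⟩⟩⟩⟩⟩⟩ — neither is a function whose domain matches the other; composition fails here.

undefined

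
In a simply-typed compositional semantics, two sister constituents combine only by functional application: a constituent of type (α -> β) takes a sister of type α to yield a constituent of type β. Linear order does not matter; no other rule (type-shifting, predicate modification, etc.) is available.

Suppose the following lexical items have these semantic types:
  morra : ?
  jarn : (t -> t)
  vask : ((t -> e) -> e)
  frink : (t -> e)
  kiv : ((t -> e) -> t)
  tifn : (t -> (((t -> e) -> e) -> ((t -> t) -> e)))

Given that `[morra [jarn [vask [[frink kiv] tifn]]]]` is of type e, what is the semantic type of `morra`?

[morra [jarn [vask [[frink kiv] tifn]]]] must have type e. The sister [jarn [vask [[frink kiv] tifn]]] has type e; that is not a function onto e, so morra must be the functor, of type (e -> e).

(e -> e)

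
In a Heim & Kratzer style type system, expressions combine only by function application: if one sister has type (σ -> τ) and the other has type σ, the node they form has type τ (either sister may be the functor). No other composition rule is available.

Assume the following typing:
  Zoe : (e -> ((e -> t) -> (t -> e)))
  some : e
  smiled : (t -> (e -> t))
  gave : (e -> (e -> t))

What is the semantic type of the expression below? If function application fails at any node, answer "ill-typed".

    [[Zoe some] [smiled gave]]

ill-typed

[Zoe some] — Zoe of type (e -> ((e -> t) -> (t -> e))) combines with some of type e: type ((e -> t) -> (t -> e)).
[smiled gave]: (t -> (e -> t)) with (e -> (e -> t)) — neither is a function whose domain matches the other; composition fails here.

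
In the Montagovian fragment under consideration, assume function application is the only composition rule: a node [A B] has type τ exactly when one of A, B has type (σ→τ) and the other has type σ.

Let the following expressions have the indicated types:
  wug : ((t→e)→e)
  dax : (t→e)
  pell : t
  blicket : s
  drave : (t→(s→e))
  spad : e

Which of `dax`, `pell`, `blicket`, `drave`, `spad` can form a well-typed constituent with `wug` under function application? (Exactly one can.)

dax

dax — combines: wug : ((t→e)→e) takes dax : (t→e) as argument, giving e.
pell : t — does not combine with wug.
blicket : s — does not combine with wug.
drave : (t→(s→e)) — does not combine with wug.
spad : e — does not combine with wug.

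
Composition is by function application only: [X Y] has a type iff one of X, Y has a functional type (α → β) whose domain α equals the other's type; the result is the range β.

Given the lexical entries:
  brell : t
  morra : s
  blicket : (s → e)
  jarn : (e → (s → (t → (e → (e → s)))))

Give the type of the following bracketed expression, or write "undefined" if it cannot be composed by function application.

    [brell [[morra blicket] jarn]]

[morra blicket]: (s → e) applied to s yields e.
[[morra blicket] jarn]: (e → (s → (t → (e → (e → s))))) applied to e yields (s → (t → (e → (e → s)))).
[brell [[morra blicket] jarn]]: t with (s → (t → (e → (e → s)))) — neither is a function whose domain matches the other; composition fails here.

undefined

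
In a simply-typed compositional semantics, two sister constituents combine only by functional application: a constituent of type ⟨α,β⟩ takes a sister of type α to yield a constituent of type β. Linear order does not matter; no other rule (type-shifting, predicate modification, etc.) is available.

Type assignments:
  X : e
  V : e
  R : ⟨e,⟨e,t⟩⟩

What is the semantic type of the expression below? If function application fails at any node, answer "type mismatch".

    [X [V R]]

[V R] — R of type ⟨e,⟨e,t⟩⟩ combines with V of type e: type ⟨e,t⟩.
[X [V R]] — [V R] of type ⟨e,t⟩ combines with X of type e: type t.

t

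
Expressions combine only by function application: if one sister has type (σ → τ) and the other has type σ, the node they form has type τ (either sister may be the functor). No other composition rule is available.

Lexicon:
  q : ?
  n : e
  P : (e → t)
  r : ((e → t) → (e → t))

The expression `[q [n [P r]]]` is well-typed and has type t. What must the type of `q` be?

[q [n [P r]]] must have type t. The sister [n [P r]] has type t; that is not a function onto t, so q must be the functor, of type (t → t).

(t → t)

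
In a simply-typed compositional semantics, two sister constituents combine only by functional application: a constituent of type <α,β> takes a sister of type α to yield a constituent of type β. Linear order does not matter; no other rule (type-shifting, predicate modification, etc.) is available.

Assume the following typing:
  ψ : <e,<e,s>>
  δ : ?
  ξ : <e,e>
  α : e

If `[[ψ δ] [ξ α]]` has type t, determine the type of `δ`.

For [[ψ δ] [ξ α]] to have type t with [ξ α] of type e, [ψ δ] must be the function: [ψ δ] : <e,t>.
For [ψ δ] to have type <e,t> with ψ of type <e,<e,s>>, δ must be the function: δ : <<e,<e,s>>,<e,t>>.

<<e,<e,s>>,<e,t>>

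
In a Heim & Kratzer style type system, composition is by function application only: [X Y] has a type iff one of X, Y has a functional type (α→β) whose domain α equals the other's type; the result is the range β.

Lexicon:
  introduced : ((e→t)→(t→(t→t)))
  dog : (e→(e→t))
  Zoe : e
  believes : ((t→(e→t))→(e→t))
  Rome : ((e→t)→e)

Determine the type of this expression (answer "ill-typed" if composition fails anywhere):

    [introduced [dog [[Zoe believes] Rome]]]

ill-typed

[Zoe believes]: e with ((t→(e→t))→(e→t)) — neither is a function whose domain matches the other; composition fails here.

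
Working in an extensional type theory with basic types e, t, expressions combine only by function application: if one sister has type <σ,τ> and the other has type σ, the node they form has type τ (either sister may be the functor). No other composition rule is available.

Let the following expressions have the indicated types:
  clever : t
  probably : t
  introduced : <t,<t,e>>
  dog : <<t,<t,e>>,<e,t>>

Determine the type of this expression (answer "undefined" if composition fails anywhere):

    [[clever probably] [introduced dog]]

undefined

At [clever probably]: neither t nor t can take the other as argument; the node is ill-typed.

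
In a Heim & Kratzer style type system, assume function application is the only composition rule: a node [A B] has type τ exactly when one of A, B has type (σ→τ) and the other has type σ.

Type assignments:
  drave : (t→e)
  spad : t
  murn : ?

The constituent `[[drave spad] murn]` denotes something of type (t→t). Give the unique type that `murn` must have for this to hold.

[[drave spad] murn] must have type (t→t). The sister [drave spad] has type e; that is not a function onto (t→t), so murn must be the functor, of type (e→(t→t)).

(e→(t→t))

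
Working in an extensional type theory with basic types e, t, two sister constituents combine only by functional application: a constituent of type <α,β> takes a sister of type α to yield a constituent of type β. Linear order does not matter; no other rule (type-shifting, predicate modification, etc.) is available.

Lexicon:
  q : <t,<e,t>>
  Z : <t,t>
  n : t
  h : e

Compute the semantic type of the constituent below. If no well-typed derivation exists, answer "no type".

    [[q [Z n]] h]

[Z n]: <t,t> applied to t yields t.
[q [Z n]]: <t,<e,t>> applied to t yields <e,t>.
[[q [Z n]] h]: <e,t> applied to e yields t.

t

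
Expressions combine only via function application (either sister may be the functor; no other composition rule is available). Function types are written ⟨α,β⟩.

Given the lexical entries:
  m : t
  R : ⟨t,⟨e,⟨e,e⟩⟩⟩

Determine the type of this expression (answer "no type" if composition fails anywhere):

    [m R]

⟨e,⟨e,e⟩⟩

[m R] — R of type ⟨t,⟨e,⟨e,e⟩⟩⟩ combines with m of type t: type ⟨e,⟨e,e⟩⟩.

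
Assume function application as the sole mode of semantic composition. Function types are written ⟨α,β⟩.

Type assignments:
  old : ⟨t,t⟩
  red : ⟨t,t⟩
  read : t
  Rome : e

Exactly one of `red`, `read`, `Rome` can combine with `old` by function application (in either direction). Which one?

read

red : ⟨t,t⟩ — does not combine with old.
read — combines: old : ⟨t,t⟩ takes read : t as argument, giving t.
Rome : e — does not combine with old.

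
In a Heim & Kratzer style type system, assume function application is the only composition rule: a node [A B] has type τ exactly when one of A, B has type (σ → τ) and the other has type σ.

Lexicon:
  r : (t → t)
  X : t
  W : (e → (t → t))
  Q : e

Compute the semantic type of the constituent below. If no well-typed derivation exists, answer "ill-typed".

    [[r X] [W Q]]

At [r X], r : (t → t) takes X : t, giving t.
At [W Q], W : (e → (t → t)) takes Q : e, giving (t → t).
At [[r X] [W Q]], [W Q] : (t → t) takes [r X] : t, giving t.

t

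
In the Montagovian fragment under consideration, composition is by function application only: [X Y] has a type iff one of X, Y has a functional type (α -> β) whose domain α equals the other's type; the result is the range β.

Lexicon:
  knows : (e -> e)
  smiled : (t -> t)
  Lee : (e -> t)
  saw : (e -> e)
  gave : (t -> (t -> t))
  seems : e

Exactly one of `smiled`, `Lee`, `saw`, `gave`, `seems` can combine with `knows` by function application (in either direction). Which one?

smiled : (t -> t) — knows needs e; smiled needs t; neither fits.
Lee : (e -> t) — knows needs e; Lee needs e; neither fits.
saw : (e -> e) — knows needs e; saw needs e; neither fits.
gave : (t -> (t -> t)) — knows needs e; gave needs t; neither fits.
seems — combines: knows : (e -> e) takes seems : e as argument, giving e.

seems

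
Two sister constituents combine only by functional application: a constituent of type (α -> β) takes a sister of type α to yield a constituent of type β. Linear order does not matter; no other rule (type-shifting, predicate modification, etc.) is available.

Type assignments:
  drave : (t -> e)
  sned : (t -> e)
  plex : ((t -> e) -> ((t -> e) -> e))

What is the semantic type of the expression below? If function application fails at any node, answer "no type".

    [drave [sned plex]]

e

[sned plex]: functor plex : ((t -> e) -> ((t -> e) -> e)), argument sned : (t -> e); result ((t -> e) -> e).
[drave [sned plex]]: functor [sned plex] : ((t -> e) -> e), argument drave : (t -> e); result e.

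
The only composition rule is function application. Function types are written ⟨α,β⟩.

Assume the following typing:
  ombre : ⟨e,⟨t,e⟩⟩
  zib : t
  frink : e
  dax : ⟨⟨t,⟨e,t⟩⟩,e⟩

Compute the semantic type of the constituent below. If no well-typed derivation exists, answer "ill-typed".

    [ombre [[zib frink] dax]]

[zib frink]: t and e cannot combine by function application — type clash.

ill-typed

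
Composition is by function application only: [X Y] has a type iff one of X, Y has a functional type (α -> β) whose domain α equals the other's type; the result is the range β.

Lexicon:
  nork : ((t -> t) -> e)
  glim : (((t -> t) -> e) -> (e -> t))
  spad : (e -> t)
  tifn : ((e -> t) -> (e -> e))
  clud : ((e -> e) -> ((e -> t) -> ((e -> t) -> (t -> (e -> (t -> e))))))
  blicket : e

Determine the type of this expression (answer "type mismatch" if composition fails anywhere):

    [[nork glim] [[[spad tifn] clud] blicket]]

[nork glim]: functor glim : (((t -> t) -> e) -> (e -> t)), argument nork : ((t -> t) -> e); result (e -> t).
[spad tifn]: functor tifn : ((e -> t) -> (e -> e)), argument spad : (e -> t); result (e -> e).
[[spad tifn] clud]: functor clud : ((e -> e) -> ((e -> t) -> ((e -> t) -> (t -> (e -> (t -> e)))))), argument [spad tifn] : (e -> e); result ((e -> t) -> ((e -> t) -> (t -> (e -> (t -> e))))).
[[[spad tifn] clud] blicket]: ((e -> t) -> ((e -> t) -> (t -> (e -> (t -> e))))) with e — neither is a function whose domain matches the other; composition fails here.

type mismatch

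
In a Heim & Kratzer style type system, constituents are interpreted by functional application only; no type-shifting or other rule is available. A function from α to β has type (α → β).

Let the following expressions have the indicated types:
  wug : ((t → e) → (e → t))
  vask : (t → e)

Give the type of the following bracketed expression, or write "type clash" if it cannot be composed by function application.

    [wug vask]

[wug vask] — wug of type ((t → e) → (e → t)) combines with vask of type (t → e): type (e → t).

(e → t)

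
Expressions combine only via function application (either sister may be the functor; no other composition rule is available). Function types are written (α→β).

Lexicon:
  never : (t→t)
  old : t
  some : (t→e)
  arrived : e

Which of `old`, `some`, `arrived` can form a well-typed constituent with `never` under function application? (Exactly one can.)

old — combines: never : (t→t) takes old : t as argument, giving t.
some : (t→e) — never needs t; some needs t; neither fits.
arrived : e — never needs t; arrived needs nothing (atomic); neither fits.

old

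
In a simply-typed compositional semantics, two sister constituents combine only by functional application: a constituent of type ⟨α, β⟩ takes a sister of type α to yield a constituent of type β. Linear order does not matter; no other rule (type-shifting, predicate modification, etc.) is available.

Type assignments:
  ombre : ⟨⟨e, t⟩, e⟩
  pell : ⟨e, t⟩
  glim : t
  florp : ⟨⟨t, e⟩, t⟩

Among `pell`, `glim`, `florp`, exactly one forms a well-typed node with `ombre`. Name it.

pell

pell — combines: ombre : ⟨⟨e, t⟩, e⟩ takes pell : ⟨e, t⟩ as argument, giving e.
glim : t — no; ombre wants ⟨e, t⟩, and glim wants nothing (atomic).
florp : ⟨⟨t, e⟩, t⟩ — no; ombre wants ⟨e, t⟩, and florp wants ⟨t, e⟩.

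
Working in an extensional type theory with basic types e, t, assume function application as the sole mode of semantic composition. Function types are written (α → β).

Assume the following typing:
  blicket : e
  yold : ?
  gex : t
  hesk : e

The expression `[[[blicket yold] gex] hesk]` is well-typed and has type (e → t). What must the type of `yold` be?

For [[[blicket yold] gex] hesk] to have type (e → t) with hesk of type e, [[blicket yold] gex] must be the function: [[blicket yold] gex] : (e → (e → t)).
For [[blicket yold] gex] to have type (e → (e → t)) with gex of type t, [blicket yold] must be the function: [blicket yold] : (t → (e → (e → t))).
For [blicket yold] to have type (t → (e → (e → t))) with blicket of type e, yold must be the function: yold : (e → (t → (e → (e → t)))).

(e → (t → (e → (e → t))))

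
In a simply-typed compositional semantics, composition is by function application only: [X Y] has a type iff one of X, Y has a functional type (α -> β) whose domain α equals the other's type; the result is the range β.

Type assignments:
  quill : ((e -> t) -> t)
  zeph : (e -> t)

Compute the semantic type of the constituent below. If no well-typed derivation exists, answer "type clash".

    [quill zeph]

t

[quill zeph]: ((e -> t) -> t) applied to (e -> t) yields t.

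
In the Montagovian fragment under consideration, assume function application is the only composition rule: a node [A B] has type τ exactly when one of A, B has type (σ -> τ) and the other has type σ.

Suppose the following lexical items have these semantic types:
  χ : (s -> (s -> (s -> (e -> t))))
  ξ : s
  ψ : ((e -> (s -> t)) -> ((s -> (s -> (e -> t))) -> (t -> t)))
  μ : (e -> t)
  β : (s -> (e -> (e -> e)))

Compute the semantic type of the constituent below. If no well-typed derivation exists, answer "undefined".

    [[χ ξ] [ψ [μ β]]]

[χ ξ] — χ of type (s -> (s -> (s -> (e -> t)))) combines with ξ of type s: type (s -> (s -> (e -> t))).
At [μ β]: neither (e -> t) nor (s -> (e -> (e -> e))) can take the other as argument; the node is ill-typed.

undefined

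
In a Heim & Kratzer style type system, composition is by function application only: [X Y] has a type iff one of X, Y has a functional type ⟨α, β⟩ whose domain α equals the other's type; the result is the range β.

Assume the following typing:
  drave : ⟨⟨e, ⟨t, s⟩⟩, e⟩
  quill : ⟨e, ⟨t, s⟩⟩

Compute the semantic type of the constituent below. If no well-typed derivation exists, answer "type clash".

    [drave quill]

e

[drave quill] — drave of type ⟨⟨e, ⟨t, s⟩⟩, e⟩ combines with quill of type ⟨e, ⟨t, s⟩⟩: type e.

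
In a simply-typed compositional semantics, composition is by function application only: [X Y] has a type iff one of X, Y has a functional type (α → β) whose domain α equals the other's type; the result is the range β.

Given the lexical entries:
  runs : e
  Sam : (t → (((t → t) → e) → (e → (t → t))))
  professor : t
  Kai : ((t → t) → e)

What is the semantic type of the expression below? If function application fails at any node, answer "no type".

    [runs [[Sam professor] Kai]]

At [Sam professor], Sam : (t → (((t → t) → e) → (e → (t → t)))) takes professor : t, giving (((t → t) → e) → (e → (t → t))).
At [[Sam professor] Kai], [Sam professor] : (((t → t) → e) → (e → (t → t))) takes Kai : ((t → t) → e), giving (e → (t → t)).
At [runs [[Sam professor] Kai]], [[Sam professor] Kai] : (e → (t → t)) takes runs : e, giving (t → t).

(t → t)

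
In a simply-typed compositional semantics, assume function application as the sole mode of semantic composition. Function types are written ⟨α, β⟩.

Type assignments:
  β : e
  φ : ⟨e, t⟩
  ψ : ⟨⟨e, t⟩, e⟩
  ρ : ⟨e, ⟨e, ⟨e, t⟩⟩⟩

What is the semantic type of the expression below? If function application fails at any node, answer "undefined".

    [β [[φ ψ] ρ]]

[φ ψ]: ⟨⟨e, t⟩, e⟩ applied to ⟨e, t⟩ yields e.
[[φ ψ] ρ]: ⟨e, ⟨e, ⟨e, t⟩⟩⟩ applied to e yields ⟨e, ⟨e, t⟩⟩.
[β [[φ ψ] ρ]]: ⟨e, ⟨e, t⟩⟩ applied to e yields ⟨e, t⟩.

⟨e, t⟩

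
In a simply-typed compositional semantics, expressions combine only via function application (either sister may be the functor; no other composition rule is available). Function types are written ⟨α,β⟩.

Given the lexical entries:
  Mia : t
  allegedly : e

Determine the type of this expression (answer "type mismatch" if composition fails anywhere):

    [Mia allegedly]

type mismatch

At [Mia allegedly]: neither t nor e can take the other as argument; the node is ill-typed.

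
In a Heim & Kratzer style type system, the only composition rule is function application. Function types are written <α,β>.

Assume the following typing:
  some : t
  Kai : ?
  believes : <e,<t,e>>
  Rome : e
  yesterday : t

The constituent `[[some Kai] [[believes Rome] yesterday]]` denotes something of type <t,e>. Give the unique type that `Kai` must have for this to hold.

<t,<e,<t,e>>>

[[some Kai] [[believes Rome] yesterday]] is required to be <t,e>. [[believes Rome] yesterday] : e cannot yield <t,e> as functor, so [some Kai] : <e,<t,e>>.
[some Kai] is required to be <e,<t,e>>. some : t cannot yield <e,<t,e>> as functor, so Kai : <t,<e,<t,e>>>.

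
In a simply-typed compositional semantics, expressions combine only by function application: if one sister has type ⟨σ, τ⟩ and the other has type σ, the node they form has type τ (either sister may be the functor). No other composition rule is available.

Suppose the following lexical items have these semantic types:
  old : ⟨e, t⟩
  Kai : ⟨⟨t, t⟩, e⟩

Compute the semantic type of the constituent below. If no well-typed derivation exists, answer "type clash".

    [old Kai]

[old Kai]: ⟨e, t⟩ and ⟨⟨t, t⟩, e⟩ cannot combine by function application — type clash.

type clash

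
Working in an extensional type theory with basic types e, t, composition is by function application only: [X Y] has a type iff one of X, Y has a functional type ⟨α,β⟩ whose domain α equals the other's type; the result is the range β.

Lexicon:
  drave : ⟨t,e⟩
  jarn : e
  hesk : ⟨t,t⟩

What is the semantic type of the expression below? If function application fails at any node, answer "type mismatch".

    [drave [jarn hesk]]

type mismatch

At [jarn hesk]: neither e nor ⟨t,t⟩ can take the other as argument; the node is ill-typed.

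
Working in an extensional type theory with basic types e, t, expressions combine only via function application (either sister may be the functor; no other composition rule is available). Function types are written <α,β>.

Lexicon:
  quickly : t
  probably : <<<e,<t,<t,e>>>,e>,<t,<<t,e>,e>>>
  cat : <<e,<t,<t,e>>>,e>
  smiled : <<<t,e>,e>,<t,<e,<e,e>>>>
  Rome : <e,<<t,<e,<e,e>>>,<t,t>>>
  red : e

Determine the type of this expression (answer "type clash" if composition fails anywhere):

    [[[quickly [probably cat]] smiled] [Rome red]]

<t,t>

[probably cat]: <<<e,<t,<t,e>>>,e>,<t,<<t,e>,e>>> applied to <<e,<t,<t,e>>>,e> yields <t,<<t,e>,e>>.
[quickly [probably cat]]: <t,<<t,e>,e>> applied to t yields <<t,e>,e>.
[[quickly [probably cat]] smiled]: <<<t,e>,e>,<t,<e,<e,e>>>> applied to <<t,e>,e> yields <t,<e,<e,e>>>.
[Rome red]: <e,<<t,<e,<e,e>>>,<t,t>>> applied to e yields <<t,<e,<e,e>>>,<t,t>>.
[[[quickly [probably cat]] smiled] [Rome red]]: <<t,<e,<e,e>>>,<t,t>> applied to <t,<e,<e,e>>> yields <t,t>.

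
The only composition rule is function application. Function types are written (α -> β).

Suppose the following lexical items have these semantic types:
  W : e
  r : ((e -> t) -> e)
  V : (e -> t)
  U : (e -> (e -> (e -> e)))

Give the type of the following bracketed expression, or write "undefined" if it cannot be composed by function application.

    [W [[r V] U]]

[r V]: functor r : ((e -> t) -> e), argument V : (e -> t); result e.
[[r V] U]: functor U : (e -> (e -> (e -> e))), argument [r V] : e; result (e -> (e -> e)).
[W [[r V] U]]: functor [[r V] U] : (e -> (e -> e)), argument W : e; result (e -> e).

(e -> e)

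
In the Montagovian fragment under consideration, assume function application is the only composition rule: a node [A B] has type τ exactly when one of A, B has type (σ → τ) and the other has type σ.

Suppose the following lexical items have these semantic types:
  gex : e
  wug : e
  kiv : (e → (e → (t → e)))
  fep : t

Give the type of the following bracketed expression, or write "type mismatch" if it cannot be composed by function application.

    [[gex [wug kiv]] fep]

e

[wug kiv] — kiv of type (e → (e → (t → e))) combines with wug of type e: type (e → (t → e)).
[gex [wug kiv]] — [wug kiv] of type (e → (t → e)) combines with gex of type e: type (t → e).
[[gex [wug kiv]] fep] — [gex [wug kiv]] of type (t → e) combines with fep of type t: type e.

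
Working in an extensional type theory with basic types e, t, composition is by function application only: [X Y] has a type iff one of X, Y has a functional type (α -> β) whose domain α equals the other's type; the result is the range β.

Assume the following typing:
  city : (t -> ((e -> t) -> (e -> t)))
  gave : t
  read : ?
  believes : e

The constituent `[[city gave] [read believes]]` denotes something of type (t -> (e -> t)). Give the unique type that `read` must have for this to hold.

[[city gave] [read believes]] must have type (t -> (e -> t)). The sister [city gave] has type ((e -> t) -> (e -> t)); that is not a function onto (t -> (e -> t)), so [read believes] must be the functor, of type (((e -> t) -> (e -> t)) -> (t -> (e -> t))).
[read believes] must have type (((e -> t) -> (e -> t)) -> (t -> (e -> t))). The sister believes has type e; that is not a function onto (((e -> t) -> (e -> t)) -> (t -> (e -> t))), so read must be the functor, of type (e -> (((e -> t) -> (e -> t)) -> (t -> (e -> t)))).

(e -> (((e -> t) -> (e -> t)) -> (t -> (e -> t))))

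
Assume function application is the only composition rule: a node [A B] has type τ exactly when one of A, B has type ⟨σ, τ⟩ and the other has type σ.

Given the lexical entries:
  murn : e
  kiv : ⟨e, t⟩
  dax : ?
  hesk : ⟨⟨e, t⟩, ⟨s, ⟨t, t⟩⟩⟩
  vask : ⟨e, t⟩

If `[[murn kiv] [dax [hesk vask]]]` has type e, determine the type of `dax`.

⟨⟨s, ⟨t, t⟩⟩, ⟨t, e⟩⟩

[[murn kiv] [dax [hesk vask]]] must have type e. The sister [murn kiv] has type t; that is not a function onto e, so [dax [hesk vask]] must be the functor, of type ⟨t, e⟩.
[dax [hesk vask]] must have type ⟨t, e⟩. The sister [hesk vask] has type ⟨s, ⟨t, t⟩⟩; that is not a function onto ⟨t, e⟩, so dax must be the functor, of type ⟨⟨s, ⟨t, t⟩⟩, ⟨t, e⟩⟩.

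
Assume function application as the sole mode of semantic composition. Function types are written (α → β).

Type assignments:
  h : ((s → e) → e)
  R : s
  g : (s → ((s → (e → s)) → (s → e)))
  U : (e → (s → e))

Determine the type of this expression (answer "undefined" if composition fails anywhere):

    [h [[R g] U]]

[R g]: g is (s → ((s → (e → s)) → (s → e))), R is s; result ((s → (e → s)) → (s → e)).
[[R g] U]: ((s → (e → s)) → (s → e)) and (e → (s → e)) cannot combine by function application — type clash.

undefined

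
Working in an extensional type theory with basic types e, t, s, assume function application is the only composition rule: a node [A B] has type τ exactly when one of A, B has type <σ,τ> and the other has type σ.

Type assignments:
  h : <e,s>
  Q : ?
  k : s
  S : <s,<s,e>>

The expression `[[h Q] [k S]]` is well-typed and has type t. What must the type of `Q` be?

For [[h Q] [k S]] to have type t with [k S] of type <s,e>, [h Q] must be the function: [h Q] : <<s,e>,t>.
For [h Q] to have type <<s,e>,t> with h of type <e,s>, Q must be the function: Q : <<e,s>,<<s,e>,t>>.

<<e,s>,<<s,e>,t>>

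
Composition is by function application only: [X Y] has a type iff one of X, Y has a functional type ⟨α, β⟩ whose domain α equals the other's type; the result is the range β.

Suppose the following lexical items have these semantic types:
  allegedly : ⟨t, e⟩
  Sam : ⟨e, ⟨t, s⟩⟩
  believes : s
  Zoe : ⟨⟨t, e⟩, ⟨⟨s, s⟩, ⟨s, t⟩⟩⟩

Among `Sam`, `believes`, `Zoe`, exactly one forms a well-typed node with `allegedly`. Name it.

Zoe

Sam : ⟨e, ⟨t, s⟩⟩ — does not combine with allegedly.
believes : s — does not combine with allegedly.
Zoe — combines: Zoe : ⟨⟨t, e⟩, ⟨⟨s, s⟩, ⟨s, t⟩⟩⟩ takes allegedly : ⟨t, e⟩ as argument, giving ⟨⟨s, s⟩, ⟨s, t⟩⟩.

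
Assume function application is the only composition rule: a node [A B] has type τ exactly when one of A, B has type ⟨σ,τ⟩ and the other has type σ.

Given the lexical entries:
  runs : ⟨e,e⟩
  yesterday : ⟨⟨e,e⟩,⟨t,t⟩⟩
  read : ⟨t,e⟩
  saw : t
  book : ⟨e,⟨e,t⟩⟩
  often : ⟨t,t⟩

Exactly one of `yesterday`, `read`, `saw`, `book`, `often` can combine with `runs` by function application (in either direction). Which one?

yesterday — combines: yesterday : ⟨⟨e,e⟩,⟨t,t⟩⟩ takes runs : ⟨e,e⟩ as argument, giving ⟨t,t⟩.
read : ⟨t,e⟩ — does not combine with runs.
saw : t — does not combine with runs.
book : ⟨e,⟨e,t⟩⟩ — does not combine with runs.
often : ⟨t,t⟩ — does not combine with runs.

yesterday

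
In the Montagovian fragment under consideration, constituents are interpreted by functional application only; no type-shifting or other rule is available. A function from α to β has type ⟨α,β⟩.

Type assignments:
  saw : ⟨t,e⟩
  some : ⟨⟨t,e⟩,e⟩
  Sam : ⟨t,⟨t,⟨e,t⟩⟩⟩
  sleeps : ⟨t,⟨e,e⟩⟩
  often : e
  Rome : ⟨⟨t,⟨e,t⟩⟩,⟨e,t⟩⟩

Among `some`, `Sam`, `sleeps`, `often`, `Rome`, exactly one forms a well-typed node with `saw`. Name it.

some

some — combines: some : ⟨⟨t,e⟩,e⟩ takes saw : ⟨t,e⟩ as argument, giving e.
Sam : ⟨t,⟨t,⟨e,t⟩⟩⟩ — no; saw wants t, and Sam wants t.
sleeps : ⟨t,⟨e,e⟩⟩ — no; saw wants t, and sleeps wants t.
often : e — no; saw wants t, and often wants nothing (atomic).
Rome : ⟨⟨t,⟨e,t⟩⟩,⟨e,t⟩⟩ — no; saw wants t, and Rome wants ⟨t,⟨e,t⟩⟩.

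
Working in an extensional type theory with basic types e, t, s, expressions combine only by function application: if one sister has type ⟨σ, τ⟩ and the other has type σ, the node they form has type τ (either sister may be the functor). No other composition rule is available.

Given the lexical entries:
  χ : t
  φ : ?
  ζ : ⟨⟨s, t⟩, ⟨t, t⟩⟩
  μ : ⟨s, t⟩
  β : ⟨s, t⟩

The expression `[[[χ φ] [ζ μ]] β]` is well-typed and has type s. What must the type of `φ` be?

⟨t, ⟨⟨t, t⟩, ⟨⟨s, t⟩, s⟩⟩⟩

For [[[χ φ] [ζ μ]] β] to have type s with β of type ⟨s, t⟩, [[χ φ] [ζ μ]] must be the function: [[χ φ] [ζ μ]] : ⟨⟨s, t⟩, s⟩.
For [[χ φ] [ζ μ]] to have type ⟨⟨s, t⟩, s⟩ with [ζ μ] of type ⟨t, t⟩, [χ φ] must be the function: [χ φ] : ⟨⟨t, t⟩, ⟨⟨s, t⟩, s⟩⟩.
For [χ φ] to have type ⟨⟨t, t⟩, ⟨⟨s, t⟩, s⟩⟩ with χ of type t, φ must be the function: φ : ⟨t, ⟨⟨t, t⟩, ⟨⟨s, t⟩, s⟩⟩⟩.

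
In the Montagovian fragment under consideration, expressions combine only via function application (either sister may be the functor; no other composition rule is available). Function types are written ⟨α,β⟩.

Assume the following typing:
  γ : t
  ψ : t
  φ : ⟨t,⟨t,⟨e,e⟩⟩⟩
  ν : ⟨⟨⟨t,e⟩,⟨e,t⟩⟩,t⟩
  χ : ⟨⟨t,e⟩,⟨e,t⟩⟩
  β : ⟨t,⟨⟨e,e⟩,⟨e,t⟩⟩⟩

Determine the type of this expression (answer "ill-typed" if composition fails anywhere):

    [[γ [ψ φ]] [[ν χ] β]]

[ψ φ] — φ of type ⟨t,⟨t,⟨e,e⟩⟩⟩ combines with ψ of type t: type ⟨t,⟨e,e⟩⟩.
[γ [ψ φ]] — [ψ φ] of type ⟨t,⟨e,e⟩⟩ combines with γ of type t: type ⟨e,e⟩.
[ν χ] — ν of type ⟨⟨⟨t,e⟩,⟨e,t⟩⟩,t⟩ combines with χ of type ⟨⟨t,e⟩,⟨e,t⟩⟩: type t.
[[ν χ] β] — β of type ⟨t,⟨⟨e,e⟩,⟨e,t⟩⟩⟩ combines with [ν χ] of type t: type ⟨⟨e,e⟩,⟨e,t⟩⟩.
[[γ [ψ φ]] [[ν χ] β]] — [[ν χ] β] of type ⟨⟨e,e⟩,⟨e,t⟩⟩ combines with [γ [ψ φ]] of type ⟨e,e⟩: type ⟨e,t⟩.

⟨e,t⟩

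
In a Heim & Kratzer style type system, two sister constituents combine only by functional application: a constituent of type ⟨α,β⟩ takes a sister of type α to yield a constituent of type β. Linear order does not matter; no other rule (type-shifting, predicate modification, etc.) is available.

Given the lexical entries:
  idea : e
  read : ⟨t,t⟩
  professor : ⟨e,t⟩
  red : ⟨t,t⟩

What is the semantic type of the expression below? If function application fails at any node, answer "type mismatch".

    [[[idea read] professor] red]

type mismatch

[idea read]: e with ⟨t,t⟩ — neither is a function whose domain matches the other; composition fails here.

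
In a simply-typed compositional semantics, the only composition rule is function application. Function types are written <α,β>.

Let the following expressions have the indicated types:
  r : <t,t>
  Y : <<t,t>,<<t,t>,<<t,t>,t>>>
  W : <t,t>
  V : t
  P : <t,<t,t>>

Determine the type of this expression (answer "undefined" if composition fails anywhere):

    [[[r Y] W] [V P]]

t

[r Y]: functor Y : <<t,t>,<<t,t>,<<t,t>,t>>>, argument r : <t,t>; result <<t,t>,<<t,t>,t>>.
[[r Y] W]: functor [r Y] : <<t,t>,<<t,t>,t>>, argument W : <t,t>; result <<t,t>,t>.
[V P]: functor P : <t,<t,t>>, argument V : t; result <t,t>.
[[[r Y] W] [V P]]: functor [[r Y] W] : <<t,t>,t>, argument [V P] : <t,t>; result t.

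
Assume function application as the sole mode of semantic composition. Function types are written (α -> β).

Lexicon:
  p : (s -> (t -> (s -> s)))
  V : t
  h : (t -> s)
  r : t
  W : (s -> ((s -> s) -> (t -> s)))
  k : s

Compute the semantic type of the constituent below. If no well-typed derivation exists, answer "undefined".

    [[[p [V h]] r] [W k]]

[V h]: h is (t -> s), V is t; result s.
[p [V h]]: p is (s -> (t -> (s -> s))), [V h] is s; result (t -> (s -> s)).
[[p [V h]] r]: [p [V h]] is (t -> (s -> s)), r is t; result (s -> s).
[W k]: W is (s -> ((s -> s) -> (t -> s))), k is s; result ((s -> s) -> (t -> s)).
[[[p [V h]] r] [W k]]: [W k] is ((s -> s) -> (t -> s)), [[p [V h]] r] is (s -> s); result (t -> s).

(t -> s)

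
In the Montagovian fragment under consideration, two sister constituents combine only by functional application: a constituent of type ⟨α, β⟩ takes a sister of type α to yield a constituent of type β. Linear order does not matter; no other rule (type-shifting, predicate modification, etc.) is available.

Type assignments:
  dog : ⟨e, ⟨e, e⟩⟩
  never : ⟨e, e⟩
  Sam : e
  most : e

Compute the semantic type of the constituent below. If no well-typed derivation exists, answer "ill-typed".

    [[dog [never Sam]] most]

e

[never Sam]: never is ⟨e, e⟩, Sam is e; result e.
[dog [never Sam]]: dog is ⟨e, ⟨e, e⟩⟩, [never Sam] is e; result ⟨e, e⟩.
[[dog [never Sam]] most]: [dog [never Sam]] is ⟨e, e⟩, most is e; result e.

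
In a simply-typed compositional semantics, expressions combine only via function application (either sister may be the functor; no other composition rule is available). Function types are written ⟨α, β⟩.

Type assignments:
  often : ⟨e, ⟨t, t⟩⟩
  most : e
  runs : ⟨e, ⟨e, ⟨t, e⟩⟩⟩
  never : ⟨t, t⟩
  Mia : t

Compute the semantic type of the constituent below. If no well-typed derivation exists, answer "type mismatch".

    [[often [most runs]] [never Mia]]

[most runs]: runs is ⟨e, ⟨e, ⟨t, e⟩⟩⟩, most is e; result ⟨e, ⟨t, e⟩⟩.
[often [most runs]]: ⟨e, ⟨t, t⟩⟩ and ⟨e, ⟨t, e⟩⟩ cannot combine by function application — type clash.

type mismatch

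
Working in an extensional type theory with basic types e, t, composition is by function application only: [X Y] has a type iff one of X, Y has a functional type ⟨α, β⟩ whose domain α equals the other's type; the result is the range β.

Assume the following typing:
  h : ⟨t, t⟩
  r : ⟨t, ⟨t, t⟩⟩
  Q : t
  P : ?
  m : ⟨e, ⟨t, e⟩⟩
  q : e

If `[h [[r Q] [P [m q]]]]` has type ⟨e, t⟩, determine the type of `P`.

For [h [[r Q] [P [m q]]]] to have type ⟨e, t⟩ with h of type ⟨t, t⟩, [[r Q] [P [m q]]] must be the function: [[r Q] [P [m q]]] : ⟨⟨t, t⟩, ⟨e, t⟩⟩.
For [[r Q] [P [m q]]] to have type ⟨⟨t, t⟩, ⟨e, t⟩⟩ with [r Q] of type ⟨t, t⟩, [P [m q]] must be the function: [P [m q]] : ⟨⟨t, t⟩, ⟨⟨t, t⟩, ⟨e, t⟩⟩⟩.
For [P [m q]] to have type ⟨⟨t, t⟩, ⟨⟨t, t⟩, ⟨e, t⟩⟩⟩ with [m q] of type ⟨t, e⟩, P must be the function: P : ⟨⟨t, e⟩, ⟨⟨t, t⟩, ⟨⟨t, t⟩, ⟨e, t⟩⟩⟩⟩.

⟨⟨t, e⟩, ⟨⟨t, t⟩, ⟨⟨t, t⟩, ⟨e, t⟩⟩⟩⟩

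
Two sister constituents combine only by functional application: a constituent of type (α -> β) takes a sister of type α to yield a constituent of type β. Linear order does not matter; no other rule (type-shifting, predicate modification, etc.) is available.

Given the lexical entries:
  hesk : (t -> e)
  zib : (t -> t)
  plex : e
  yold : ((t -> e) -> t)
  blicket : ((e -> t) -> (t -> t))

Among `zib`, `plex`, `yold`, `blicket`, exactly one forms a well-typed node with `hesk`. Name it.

yold

zib : (t -> t) — no; hesk wants t, and zib wants t.
plex : e — no; hesk wants t, and plex wants nothing (atomic).
yold — combines: yold : ((t -> e) -> t) takes hesk : (t -> e) as argument, giving t.
blicket : ((e -> t) -> (t -> t)) — no; hesk wants t, and blicket wants (e -> t).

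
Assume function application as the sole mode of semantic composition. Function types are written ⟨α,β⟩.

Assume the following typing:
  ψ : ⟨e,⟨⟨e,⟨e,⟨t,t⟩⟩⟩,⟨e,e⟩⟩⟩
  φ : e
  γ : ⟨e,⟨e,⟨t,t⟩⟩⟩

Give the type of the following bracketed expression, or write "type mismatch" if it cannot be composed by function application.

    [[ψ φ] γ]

[ψ φ]: ⟨e,⟨⟨e,⟨e,⟨t,t⟩⟩⟩,⟨e,e⟩⟩⟩ applied to e yields ⟨⟨e,⟨e,⟨t,t⟩⟩⟩,⟨e,e⟩⟩.
[[ψ φ] γ]: ⟨⟨e,⟨e,⟨t,t⟩⟩⟩,⟨e,e⟩⟩ applied to ⟨e,⟨e,⟨t,t⟩⟩⟩ yields ⟨e,e⟩.

⟨e,e⟩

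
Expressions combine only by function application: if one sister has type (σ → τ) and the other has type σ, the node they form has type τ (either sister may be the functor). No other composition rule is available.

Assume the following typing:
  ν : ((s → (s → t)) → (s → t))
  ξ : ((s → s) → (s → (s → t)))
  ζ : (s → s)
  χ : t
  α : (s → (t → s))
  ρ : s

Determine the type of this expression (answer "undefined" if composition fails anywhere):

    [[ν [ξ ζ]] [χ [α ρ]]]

t

[ξ ζ]: functor ξ : ((s → s) → (s → (s → t))), argument ζ : (s → s); result (s → (s → t)).
[ν [ξ ζ]]: functor ν : ((s → (s → t)) → (s → t)), argument [ξ ζ] : (s → (s → t)); result (s → t).
[α ρ]: functor α : (s → (t → s)), argument ρ : s; result (t → s).
[χ [α ρ]]: functor [α ρ] : (t → s), argument χ : t; result s.
[[ν [ξ ζ]] [χ [α ρ]]]: functor [ν [ξ ζ]] : (s → t), argument [χ [α ρ]] : s; result t.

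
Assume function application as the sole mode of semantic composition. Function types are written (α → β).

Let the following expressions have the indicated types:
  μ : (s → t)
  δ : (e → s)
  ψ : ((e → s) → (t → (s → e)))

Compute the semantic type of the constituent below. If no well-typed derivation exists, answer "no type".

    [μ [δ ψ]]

[δ ψ]: ((e → s) → (t → (s → e))) applied to (e → s) yields (t → (s → e)).
At [μ [δ ψ]]: neither (s → t) nor (t → (s → e)) can take the other as argument; the node is ill-typed.

no type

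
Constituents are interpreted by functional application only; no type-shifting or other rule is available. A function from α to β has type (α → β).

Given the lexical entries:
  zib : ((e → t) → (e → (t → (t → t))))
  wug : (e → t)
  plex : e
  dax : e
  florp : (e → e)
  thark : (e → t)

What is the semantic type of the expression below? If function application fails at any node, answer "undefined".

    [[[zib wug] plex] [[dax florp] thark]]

[zib wug]: ((e → t) → (e → (t → (t → t)))) applied to (e → t) yields (e → (t → (t → t))).
[[zib wug] plex]: (e → (t → (t → t))) applied to e yields (t → (t → t)).
[dax florp]: (e → e) applied to e yields e.
[[dax florp] thark]: (e → t) applied to e yields t.
[[[zib wug] plex] [[dax florp] thark]]: (t → (t → t)) applied to t yields (t → t).

(t → t)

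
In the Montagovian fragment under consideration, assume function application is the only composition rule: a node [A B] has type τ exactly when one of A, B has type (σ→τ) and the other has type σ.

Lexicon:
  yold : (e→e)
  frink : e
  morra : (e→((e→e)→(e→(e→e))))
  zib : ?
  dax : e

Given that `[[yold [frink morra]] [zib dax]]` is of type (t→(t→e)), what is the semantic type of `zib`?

At [[yold [frink morra]] [zib dax]] (required: (t→(t→e))): [yold [frink morra]] is (e→(e→e)), which is not a function with range (t→(t→e)); hence [zib dax] is the functor — type ((e→(e→e))→(t→(t→e))).
At [zib dax] (required: ((e→(e→e))→(t→(t→e)))): dax is e, which is not a function with range ((e→(e→e))→(t→(t→e))); hence zib is the functor — type (e→((e→(e→e))→(t→(t→e)))).

(e→((e→(e→e))→(t→(t→e))))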